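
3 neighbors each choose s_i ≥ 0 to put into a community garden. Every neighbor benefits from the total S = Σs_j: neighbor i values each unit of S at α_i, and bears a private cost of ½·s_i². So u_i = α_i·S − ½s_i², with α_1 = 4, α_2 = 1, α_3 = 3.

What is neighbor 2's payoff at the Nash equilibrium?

Neighbor i's FOC: ∂u_i/∂s_i = α_i − s_i = 0, so s_i* = α_i.
NE contributions = (4, 1, 3); S = 8.
u_2 = α_2·S − ½·(s_2)² = 1·8 − ½·1² = 7.5.

7.5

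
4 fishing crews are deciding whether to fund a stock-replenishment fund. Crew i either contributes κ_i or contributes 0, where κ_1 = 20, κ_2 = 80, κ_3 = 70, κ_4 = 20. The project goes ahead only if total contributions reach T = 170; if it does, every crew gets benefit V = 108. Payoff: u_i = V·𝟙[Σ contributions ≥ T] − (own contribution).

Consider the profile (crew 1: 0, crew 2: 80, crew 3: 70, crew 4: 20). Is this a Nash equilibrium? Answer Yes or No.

Yes

Total = 170 ≥ 170: provided.
Crew 1 (pledges 0, payoff 108): pledging 20 → total 190, payoff 88. No gain.
Crew 2 (pledges 80, payoff 28): dropping to 0 → total 90, payoff 0. No gain.
Crew 3 (pledges 70, payoff 38): dropping to 0 → total 100, payoff 0. No gain.
Crew 4 (pledges 20, payoff 88): dropping to 0 → total 150, payoff 0. No gain.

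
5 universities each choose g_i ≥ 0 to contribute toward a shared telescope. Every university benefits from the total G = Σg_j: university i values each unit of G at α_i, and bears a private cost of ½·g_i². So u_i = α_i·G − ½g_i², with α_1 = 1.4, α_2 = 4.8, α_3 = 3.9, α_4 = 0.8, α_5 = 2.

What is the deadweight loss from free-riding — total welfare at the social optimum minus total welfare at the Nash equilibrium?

University i's FOC: ∂u_i/∂g_i = α_i − g_i = 0, so g_i* = α_i.
NE contributions = (1.4, 4.8, 3.9, 0.8, 2); G = 12.9.
W^NE = (Σα)·G − ½Σα_i² = 12.9² − ½·44.85 = 143.985.
Planner sets g_i = Σα_j = 12.9 for every i, so G^SO = 5·12.9 = 64.5.
W^SO = (Σα)·G^SO − ½·5·(Σα)² = (5/2)·12.9² = 416.025.
Deadweight loss = W^SO − W^NE = 272.04.

272.04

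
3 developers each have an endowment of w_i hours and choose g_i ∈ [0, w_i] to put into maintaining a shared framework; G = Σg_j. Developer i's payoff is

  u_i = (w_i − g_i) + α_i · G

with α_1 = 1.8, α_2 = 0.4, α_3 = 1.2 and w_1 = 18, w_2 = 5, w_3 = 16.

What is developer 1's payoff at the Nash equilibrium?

∂u_i/∂g_i = α_i − 1, so developer i contributes w_i if α_i > 1, else 0.
α_i > 1 for i ∈ {1, 3}; NE contributions (18, 0, 16), G = 34.
u_1 = (18 − 18) + 1.8·34 = 61.2.

61.2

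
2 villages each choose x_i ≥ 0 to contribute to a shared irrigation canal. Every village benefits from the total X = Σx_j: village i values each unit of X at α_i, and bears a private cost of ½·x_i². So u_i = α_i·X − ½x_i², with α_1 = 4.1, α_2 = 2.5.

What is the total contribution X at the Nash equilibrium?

Village i's FOC: ∂u_i/∂x_i = α_i − x_i = 0, so x_i* = α_i.
NE contributions = (4.1, 2.5); X = 6.6.

6.6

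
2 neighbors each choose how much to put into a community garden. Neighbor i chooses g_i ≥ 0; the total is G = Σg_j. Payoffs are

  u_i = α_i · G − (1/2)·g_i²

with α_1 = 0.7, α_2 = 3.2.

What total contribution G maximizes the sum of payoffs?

Planner FOC: ∂(Σu_j)/∂g_i = (Σα_j) − g_i = 0, so g_i^SO = Σα_j = 3.9 for every i; G^SO = 7.8.

7.8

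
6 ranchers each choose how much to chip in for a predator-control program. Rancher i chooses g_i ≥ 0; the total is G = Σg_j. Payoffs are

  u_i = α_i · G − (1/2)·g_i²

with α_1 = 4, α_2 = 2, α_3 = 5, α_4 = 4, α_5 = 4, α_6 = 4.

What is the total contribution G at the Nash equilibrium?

Rancher i's FOC: ∂u_i/∂g_i = α_i − g_i = 0, so g_i* = α_i.
NE contributions = (4, 2, 5, 4, 4, 4); G = 23.

23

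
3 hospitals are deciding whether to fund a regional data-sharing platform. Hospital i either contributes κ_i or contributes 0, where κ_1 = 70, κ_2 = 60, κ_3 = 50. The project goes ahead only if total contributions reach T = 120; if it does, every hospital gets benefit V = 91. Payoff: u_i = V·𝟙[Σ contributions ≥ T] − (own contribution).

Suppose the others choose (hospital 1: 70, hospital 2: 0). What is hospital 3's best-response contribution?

50

Others' total = 70. Contributing 50 brings total to 120 ≥ 120: gain V − κ_3 = 41.
Best response: 50.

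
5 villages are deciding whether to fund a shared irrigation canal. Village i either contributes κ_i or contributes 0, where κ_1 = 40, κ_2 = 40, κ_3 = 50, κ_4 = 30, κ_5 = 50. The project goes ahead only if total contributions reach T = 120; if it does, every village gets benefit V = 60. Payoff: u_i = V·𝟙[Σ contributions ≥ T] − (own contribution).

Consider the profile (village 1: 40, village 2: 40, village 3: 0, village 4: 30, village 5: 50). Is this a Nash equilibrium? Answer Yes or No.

No

Total = 160 ≥ 120: provided.
Village 1 (pledges 40, payoff 20): dropping to 0 → total 120, payoff 60. Profitable deviation.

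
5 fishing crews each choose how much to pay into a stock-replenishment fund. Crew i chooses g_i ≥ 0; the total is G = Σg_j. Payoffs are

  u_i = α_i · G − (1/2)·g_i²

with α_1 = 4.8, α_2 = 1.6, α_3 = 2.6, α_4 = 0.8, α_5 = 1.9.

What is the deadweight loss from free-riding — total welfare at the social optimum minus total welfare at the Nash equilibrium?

Crew i's FOC: ∂u_i/∂g_i = α_i − g_i = 0, so g_i* = α_i.
NE contributions = (4.8, 1.6, 2.6, 0.8, 1.9); G = 11.7.
W^NE = (Σα)·G − ½Σα_i² = 11.7² − ½·36.61 = 118.585.
Planner sets g_i = Σα_j = 11.7 for every i, so G^SO = 5·11.7 = 58.5.
W^SO = (Σα)·G^SO − ½·5·(Σα)² = (5/2)·11.7² = 342.225.
Deadweight loss = W^SO − W^NE = 223.64.

223.64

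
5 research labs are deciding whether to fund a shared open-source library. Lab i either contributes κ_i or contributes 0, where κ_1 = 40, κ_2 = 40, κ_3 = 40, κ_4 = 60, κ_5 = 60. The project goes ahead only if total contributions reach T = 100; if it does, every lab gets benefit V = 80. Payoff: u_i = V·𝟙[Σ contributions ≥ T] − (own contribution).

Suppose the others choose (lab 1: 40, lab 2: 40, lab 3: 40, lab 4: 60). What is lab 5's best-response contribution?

0

Others' total = 180 ≥ 100; contributing adds cost 60 for no extra benefit.
Best response: 0.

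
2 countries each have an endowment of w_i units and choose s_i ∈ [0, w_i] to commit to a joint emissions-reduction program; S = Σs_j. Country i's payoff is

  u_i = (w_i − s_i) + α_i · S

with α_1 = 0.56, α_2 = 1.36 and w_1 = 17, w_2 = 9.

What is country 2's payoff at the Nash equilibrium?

12.24

∂u_i/∂s_i = α_i − 1, so country i contributes w_i if α_i > 1, else 0.
α_i > 1 for i ∈ {2}; NE contributions (0, 9), S = 9.
u_2 = (9 − 9) + 1.36·9 = 12.24.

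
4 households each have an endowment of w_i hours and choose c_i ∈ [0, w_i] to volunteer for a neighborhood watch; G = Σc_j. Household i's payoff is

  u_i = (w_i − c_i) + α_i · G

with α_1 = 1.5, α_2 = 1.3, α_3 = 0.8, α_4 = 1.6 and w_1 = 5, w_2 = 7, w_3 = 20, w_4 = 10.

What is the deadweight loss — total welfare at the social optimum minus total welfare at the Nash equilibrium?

84

∂u_i/∂c_i = α_i − 1, so household i contributes w_i if α_i > 1, else 0.
α_i > 1 for i ∈ {1, 2, 4}; NE contributions (5, 7, 0, 10), G = 22.
W^NE = Σw_i − G^NE + (Σα_i)·G^NE = 42 + 4.2·22 = 134.4.
Planner: ∂(Σu_j)/∂c_i = Σα_j − 1 = 4.2 > 0, so everyone contributes w_i; G^SO = 42, W^SO = 42 + 4.2·42 = 218.4.
Deadweight loss = 84.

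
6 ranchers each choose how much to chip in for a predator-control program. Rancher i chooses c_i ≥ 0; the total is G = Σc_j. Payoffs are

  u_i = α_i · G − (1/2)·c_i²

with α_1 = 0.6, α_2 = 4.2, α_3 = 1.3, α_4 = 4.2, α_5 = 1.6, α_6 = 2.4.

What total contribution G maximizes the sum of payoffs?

Planner FOC: ∂(Σu_j)/∂c_i = (Σα_j) − c_i = 0, so c_i^SO = Σα_j = 14.3 for every i; G^SO = 85.8.

85.8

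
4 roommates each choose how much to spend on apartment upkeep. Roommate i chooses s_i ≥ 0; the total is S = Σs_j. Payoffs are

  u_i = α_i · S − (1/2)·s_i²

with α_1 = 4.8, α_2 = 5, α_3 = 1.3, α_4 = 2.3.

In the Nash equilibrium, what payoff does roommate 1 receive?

Roommate i's FOC: ∂u_i/∂s_i = α_i − s_i = 0, so s_i* = α_i.
NE contributions = (4.8, 5, 1.3, 2.3); S = 13.4.
u_1 = α_1·S − ½·(s_1)² = 4.8·13.4 − ½·4.8² = 52.8.

52.8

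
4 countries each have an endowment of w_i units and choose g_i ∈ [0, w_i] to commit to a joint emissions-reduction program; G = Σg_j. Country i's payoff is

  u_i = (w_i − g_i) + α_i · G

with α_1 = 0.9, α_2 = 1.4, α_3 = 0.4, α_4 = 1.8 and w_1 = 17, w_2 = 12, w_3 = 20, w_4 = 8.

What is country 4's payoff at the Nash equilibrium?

∂u_i/∂g_i = α_i − 1, so country i contributes w_i if α_i > 1, else 0.
α_i > 1 for i ∈ {2, 4}; NE contributions (0, 12, 0, 8), G = 20.
u_4 = (8 − 8) + 1.8·20 = 36.

36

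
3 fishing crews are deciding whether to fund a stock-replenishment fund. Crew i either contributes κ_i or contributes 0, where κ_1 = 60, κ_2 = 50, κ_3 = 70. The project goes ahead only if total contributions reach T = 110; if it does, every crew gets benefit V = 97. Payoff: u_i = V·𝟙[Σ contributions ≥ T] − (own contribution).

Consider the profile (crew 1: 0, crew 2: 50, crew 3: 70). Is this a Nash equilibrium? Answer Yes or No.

Total = 120 ≥ 110: provided.
Crew 1 (pledges 0, payoff 97): pledging 60 → total 180, payoff 37. No gain.
Crew 2 (pledges 50, payoff 47): dropping to 0 → total 70, payoff 0. No gain.
Crew 3 (pledges 70, payoff 27): dropping to 0 → total 50, payoff 0. No gain.

Yes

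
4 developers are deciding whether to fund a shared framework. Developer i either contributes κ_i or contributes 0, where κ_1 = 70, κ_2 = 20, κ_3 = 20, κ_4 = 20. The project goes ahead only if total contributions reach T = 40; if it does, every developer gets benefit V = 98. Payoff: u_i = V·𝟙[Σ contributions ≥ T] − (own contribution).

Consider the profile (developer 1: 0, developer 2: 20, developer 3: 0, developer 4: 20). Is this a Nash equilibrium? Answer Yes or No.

Yes

Total = 40 ≥ 40: provided.
Developer 1 (pledges 0, payoff 98): pledging 70 → total 110, payoff 28. No gain.
Developer 2 (pledges 20, payoff 78): dropping to 0 → total 20, payoff 0. No gain.
Developer 3 (pledges 0, payoff 98): pledging 20 → total 60, payoff 78. No gain.
Developer 4 (pledges 20, payoff 78): dropping to 0 → total 20, payoff 0. No gain.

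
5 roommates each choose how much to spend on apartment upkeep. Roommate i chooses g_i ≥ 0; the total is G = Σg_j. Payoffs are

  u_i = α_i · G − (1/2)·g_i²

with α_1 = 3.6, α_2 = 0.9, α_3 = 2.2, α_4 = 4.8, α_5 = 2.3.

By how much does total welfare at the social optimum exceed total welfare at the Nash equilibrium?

Roommate i's FOC: ∂u_i/∂g_i = α_i − g_i = 0, so g_i* = α_i.
NE contributions = (3.6, 0.9, 2.2, 4.8, 2.3); G = 13.8.
W^NE = (Σα)·G − ½Σα_i² = 13.8² − ½·46.94 = 166.97.
Planner sets g_i = Σα_j = 13.8 for every i, so G^SO = 5·13.8 = 69.
W^SO = (Σα)·G^SO − ½·5·(Σα)² = (5/2)·13.8² = 476.1.
Deadweight loss = W^SO − W^NE = 309.13.

309.13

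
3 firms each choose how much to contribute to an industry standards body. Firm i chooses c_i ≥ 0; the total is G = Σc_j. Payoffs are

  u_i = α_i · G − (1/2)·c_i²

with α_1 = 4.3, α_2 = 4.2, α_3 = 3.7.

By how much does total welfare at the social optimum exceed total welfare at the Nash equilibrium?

99.33

Firm i's FOC: ∂u_i/∂c_i = α_i − c_i = 0, so c_i* = α_i.
NE contributions = (4.3, 4.2, 3.7); G = 12.2.
W^NE = (Σα)·G − ½Σα_i² = 12.2² − ½·49.82 = 123.93.
Planner sets c_i = Σα_j = 12.2 for every i, so G^SO = 3·12.2 = 36.6.
W^SO = (Σα)·G^SO − ½·3·(Σα)² = (3/2)·12.2² = 223.26.
Deadweight loss = W^SO − W^NE = 99.33.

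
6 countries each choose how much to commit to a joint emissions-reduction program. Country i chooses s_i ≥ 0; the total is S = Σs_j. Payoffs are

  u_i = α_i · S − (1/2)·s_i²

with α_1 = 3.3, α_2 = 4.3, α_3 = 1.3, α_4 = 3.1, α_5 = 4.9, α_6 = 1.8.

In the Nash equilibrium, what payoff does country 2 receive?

Country i's FOC: ∂u_i/∂s_i = α_i − s_i = 0, so s_i* = α_i.
NE contributions = (3.3, 4.3, 1.3, 3.1, 4.9, 1.8); S = 18.7.
u_2 = α_2·S − ½·(s_2)² = 4.3·18.7 − ½·4.3² = 71.165.

71.165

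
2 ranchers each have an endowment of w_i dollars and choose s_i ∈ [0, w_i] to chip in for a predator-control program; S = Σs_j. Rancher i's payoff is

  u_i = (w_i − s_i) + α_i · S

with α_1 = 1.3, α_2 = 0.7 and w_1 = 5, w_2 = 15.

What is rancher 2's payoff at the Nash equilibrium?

18.5

∂u_i/∂s_i = α_i − 1, so rancher i contributes w_i if α_i > 1, else 0.
α_i > 1 for i ∈ {1}; NE contributions (5, 0), S = 5.
u_2 = (15 − 0) + 0.7·5 = 18.5.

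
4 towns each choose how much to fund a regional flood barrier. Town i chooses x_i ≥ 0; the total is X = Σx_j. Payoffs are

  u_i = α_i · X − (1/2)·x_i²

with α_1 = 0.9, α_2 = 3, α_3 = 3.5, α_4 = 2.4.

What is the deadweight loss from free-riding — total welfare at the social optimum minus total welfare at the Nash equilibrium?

Town i's FOC: ∂u_i/∂x_i = α_i − x_i = 0, so x_i* = α_i.
NE contributions = (0.9, 3, 3.5, 2.4); X = 9.8.
W^NE = (Σα)·X − ½Σα_i² = 9.8² − ½·27.82 = 82.13.
Planner sets x_i = Σα_j = 9.8 for every i, so X^SO = 4·9.8 = 39.2.
W^SO = (Σα)·X^SO − ½·4·(Σα)² = (4/2)·9.8² = 192.08.
Deadweight loss = W^SO − W^NE = 109.95.

109.95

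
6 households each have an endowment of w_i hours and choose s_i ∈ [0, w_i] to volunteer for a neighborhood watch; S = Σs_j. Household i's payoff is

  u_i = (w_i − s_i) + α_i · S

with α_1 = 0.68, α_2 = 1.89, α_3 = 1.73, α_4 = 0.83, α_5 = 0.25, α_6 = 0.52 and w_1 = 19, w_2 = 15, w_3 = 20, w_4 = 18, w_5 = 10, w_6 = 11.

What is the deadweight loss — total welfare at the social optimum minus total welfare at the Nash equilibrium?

284.2

∂u_i/∂s_i = α_i − 1, so household i contributes w_i if α_i > 1, else 0.
α_i > 1 for i ∈ {2, 3}; NE contributions (0, 15, 20, 0, 0, 0), S = 35.
W^NE = Σw_i − S^NE + (Σα_i)·S^NE = 93 + 4.9·35 = 264.5.
Planner: ∂(Σu_j)/∂s_i = Σα_j − 1 = 4.9 > 0, so everyone contributes w_i; S^SO = 93, W^SO = 93 + 4.9·93 = 548.7.
Deadweight loss = 284.2.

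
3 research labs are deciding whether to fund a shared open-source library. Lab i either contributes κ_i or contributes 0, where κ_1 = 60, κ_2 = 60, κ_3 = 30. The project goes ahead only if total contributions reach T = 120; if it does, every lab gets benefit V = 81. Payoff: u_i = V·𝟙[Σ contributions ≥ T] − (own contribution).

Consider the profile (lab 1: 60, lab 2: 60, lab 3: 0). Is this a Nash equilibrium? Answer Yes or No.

Total = 120 ≥ 120: provided.
Lab 1 (pledges 60, payoff 21): dropping to 0 → total 60, payoff 0. No gain.
Lab 2 (pledges 60, payoff 21): dropping to 0 → total 60, payoff 0. No gain.
Lab 3 (pledges 0, payoff 81): pledging 30 → total 150, payoff 51. No gain.

Yes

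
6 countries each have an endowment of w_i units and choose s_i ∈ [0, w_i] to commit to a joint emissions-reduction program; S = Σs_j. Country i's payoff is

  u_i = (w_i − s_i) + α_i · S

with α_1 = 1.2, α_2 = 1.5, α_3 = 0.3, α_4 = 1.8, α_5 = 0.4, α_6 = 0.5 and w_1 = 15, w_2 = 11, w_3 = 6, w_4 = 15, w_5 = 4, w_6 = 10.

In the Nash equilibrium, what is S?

∂u_i/∂s_i = α_i − 1, so country i contributes w_i if α_i > 1, else 0.
α_i > 1 for i ∈ {1, 2, 4}; NE contributions (15, 11, 0, 15, 0, 0), S = 41.

41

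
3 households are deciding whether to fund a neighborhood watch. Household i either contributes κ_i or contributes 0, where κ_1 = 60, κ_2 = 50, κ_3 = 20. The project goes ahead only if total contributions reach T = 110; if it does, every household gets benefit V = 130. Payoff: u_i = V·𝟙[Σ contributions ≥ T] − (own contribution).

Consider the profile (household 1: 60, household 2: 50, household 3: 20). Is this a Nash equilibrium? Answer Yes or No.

No

Total = 130 ≥ 110: provided.
Household 1 (pledges 60, payoff 70): dropping to 0 → total 70, payoff 0. No gain.
Household 2 (pledges 50, payoff 80): dropping to 0 → total 80, payoff 0. No gain.
Household 3 (pledges 20, payoff 110): dropping to 0 → total 110, payoff 130. Profitable deviation.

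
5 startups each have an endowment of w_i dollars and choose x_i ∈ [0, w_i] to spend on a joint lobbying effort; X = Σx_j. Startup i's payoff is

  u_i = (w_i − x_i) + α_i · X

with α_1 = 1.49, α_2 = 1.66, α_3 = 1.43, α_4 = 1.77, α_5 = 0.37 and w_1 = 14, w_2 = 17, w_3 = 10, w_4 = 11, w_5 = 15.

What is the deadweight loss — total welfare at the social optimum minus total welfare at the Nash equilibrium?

85.8

∂u_i/∂x_i = α_i − 1, so startup i contributes w_i if α_i > 1, else 0.
α_i > 1 for i ∈ {1, 2, 3, 4}; NE contributions (14, 17, 10, 11, 0), X = 52.
W^NE = Σw_i − X^NE + (Σα_i)·X^NE = 67 + 5.72·52 = 364.44.
Planner: ∂(Σu_j)/∂x_i = Σα_j − 1 = 5.72 > 0, so everyone contributes w_i; X^SO = 67, W^SO = 67 + 5.72·67 = 450.24.
Deadweight loss = 85.8.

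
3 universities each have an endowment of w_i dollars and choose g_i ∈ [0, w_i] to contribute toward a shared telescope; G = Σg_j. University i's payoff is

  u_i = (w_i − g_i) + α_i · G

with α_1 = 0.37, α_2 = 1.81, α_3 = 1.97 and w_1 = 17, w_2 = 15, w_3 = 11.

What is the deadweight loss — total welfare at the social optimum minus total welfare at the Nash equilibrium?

53.55

∂u_i/∂g_i = α_i − 1, so university i contributes w_i if α_i > 1, else 0.
α_i > 1 for i ∈ {2, 3}; NE contributions (0, 15, 11), G = 26.
W^NE = Σw_i − G^NE + (Σα_i)·G^NE = 43 + 3.15·26 = 124.9.
Planner: ∂(Σu_j)/∂g_i = Σα_j − 1 = 3.15 > 0, so everyone contributes w_i; G^SO = 43, W^SO = 43 + 3.15·43 = 178.45.
Deadweight loss = 53.55.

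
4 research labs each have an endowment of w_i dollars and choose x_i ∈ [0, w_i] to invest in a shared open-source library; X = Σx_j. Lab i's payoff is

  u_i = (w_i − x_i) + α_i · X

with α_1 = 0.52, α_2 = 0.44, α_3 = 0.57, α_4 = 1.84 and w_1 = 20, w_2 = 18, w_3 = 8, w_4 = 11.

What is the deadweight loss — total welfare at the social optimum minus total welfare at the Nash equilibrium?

∂u_i/∂x_i = α_i − 1, so lab i contributes w_i if α_i > 1, else 0.
α_i > 1 for i ∈ {4}; NE contributions (0, 0, 0, 11), X = 11.
W^NE = Σw_i − X^NE + (Σα_i)·X^NE = 57 + 2.37·11 = 83.07.
Planner: ∂(Σu_j)/∂x_i = Σα_j − 1 = 2.37 > 0, so everyone contributes w_i; X^SO = 57, W^SO = 57 + 2.37·57 = 192.09.
Deadweight loss = 109.02.

109.02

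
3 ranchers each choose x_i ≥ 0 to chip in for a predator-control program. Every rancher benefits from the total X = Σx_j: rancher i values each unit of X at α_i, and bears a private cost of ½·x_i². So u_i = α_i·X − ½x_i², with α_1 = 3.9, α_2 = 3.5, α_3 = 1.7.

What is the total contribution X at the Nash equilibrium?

Rancher i's FOC: ∂u_i/∂x_i = α_i − x_i = 0, so x_i* = α_i.
NE contributions = (3.9, 3.5, 1.7); X = 9.1.

9.1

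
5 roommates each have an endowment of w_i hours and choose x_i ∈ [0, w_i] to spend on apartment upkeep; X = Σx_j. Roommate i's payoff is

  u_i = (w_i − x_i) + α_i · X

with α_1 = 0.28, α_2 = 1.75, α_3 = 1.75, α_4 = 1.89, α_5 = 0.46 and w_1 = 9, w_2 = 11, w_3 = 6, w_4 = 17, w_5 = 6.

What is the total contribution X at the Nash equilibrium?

∂u_i/∂x_i = α_i − 1, so roommate i contributes w_i if α_i > 1, else 0.
α_i > 1 for i ∈ {2, 3, 4}; NE contributions (0, 11, 6, 17, 0), X = 34.

34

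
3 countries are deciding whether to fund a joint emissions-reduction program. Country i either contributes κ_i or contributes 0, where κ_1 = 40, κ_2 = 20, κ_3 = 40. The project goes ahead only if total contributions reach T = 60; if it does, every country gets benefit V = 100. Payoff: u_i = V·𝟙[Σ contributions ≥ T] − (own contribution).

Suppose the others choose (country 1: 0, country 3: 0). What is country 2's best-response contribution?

Others' total = 0. Even contributing 20 gives 20 < 60: no benefit either way.
Best response: 0.

0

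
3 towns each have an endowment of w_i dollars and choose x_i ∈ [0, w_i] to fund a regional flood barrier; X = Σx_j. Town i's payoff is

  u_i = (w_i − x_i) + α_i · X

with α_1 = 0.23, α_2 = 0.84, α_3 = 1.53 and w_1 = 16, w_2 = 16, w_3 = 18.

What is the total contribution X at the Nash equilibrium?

18

∂u_i/∂x_i = α_i − 1, so town i contributes w_i if α_i > 1, else 0.
α_i > 1 for i ∈ {3}; NE contributions (0, 0, 18), X = 18.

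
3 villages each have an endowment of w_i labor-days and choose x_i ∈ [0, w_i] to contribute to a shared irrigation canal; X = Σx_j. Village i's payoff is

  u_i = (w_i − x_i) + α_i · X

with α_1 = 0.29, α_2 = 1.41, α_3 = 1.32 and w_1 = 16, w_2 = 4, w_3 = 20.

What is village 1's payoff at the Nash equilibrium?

22.96

∂u_i/∂x_i = α_i − 1, so village i contributes w_i if α_i > 1, else 0.
α_i > 1 for i ∈ {2, 3}; NE contributions (0, 4, 20), X = 24.
u_1 = (16 − 0) + 0.29·24 = 22.96.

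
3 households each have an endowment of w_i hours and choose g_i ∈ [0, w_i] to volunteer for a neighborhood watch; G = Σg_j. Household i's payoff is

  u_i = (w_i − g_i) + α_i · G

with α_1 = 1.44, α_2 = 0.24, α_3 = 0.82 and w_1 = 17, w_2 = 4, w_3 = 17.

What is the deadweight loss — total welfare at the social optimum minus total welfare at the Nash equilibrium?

∂u_i/∂g_i = α_i − 1, so household i contributes w_i if α_i > 1, else 0.
α_i > 1 for i ∈ {1}; NE contributions (17, 0, 0), G = 17.
W^NE = Σw_i − G^NE + (Σα_i)·G^NE = 38 + 1.5·17 = 63.5.
Planner: ∂(Σu_j)/∂g_i = Σα_j − 1 = 1.5 > 0, so everyone contributes w_i; G^SO = 38, W^SO = 38 + 1.5·38 = 95.
Deadweight loss = 31.5.

31.5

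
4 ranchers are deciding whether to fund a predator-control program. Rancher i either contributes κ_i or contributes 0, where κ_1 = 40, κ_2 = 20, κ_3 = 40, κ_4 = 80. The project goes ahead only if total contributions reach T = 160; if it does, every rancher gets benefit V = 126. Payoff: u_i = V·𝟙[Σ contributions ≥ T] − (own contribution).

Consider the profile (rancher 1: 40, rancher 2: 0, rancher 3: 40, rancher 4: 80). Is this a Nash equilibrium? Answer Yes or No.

Yes

Total = 160 ≥ 160: provided.
Rancher 1 (pledges 40, payoff 86): dropping to 0 → total 120, payoff 0. No gain.
Rancher 2 (pledges 0, payoff 126): pledging 20 → total 180, payoff 106. No gain.
Rancher 3 (pledges 40, payoff 86): dropping to 0 → total 120, payoff 0. No gain.
Rancher 4 (pledges 80, payoff 46): dropping to 0 → total 80, payoff 0. No gain.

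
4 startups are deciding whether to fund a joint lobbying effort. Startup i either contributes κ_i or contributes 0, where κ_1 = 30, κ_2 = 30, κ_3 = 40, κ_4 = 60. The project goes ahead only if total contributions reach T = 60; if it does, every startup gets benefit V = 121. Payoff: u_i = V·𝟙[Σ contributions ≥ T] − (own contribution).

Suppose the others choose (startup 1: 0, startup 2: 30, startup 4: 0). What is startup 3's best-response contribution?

40

Others' total = 30. Contributing 40 brings total to 70 ≥ 60: gain V − κ_3 = 81.
Best response: 40.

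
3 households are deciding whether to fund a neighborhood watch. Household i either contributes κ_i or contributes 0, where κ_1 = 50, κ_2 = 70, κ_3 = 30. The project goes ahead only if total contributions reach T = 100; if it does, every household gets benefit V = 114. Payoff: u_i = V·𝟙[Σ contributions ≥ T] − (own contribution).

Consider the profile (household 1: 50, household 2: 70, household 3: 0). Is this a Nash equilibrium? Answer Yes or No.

Total = 120 ≥ 100: provided.
Household 1 (pledges 50, payoff 64): dropping to 0 → total 70, payoff 0. No gain.
Household 2 (pledges 70, payoff 44): dropping to 0 → total 50, payoff 0. No gain.
Household 3 (pledges 0, payoff 114): pledging 30 → total 150, payoff 84. No gain.

Yes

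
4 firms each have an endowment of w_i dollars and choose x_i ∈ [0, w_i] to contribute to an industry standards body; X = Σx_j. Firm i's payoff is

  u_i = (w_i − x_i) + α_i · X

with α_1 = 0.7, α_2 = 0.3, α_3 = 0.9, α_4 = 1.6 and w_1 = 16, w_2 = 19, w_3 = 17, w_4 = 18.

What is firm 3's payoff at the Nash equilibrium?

33.2

∂u_i/∂x_i = α_i − 1, so firm i contributes w_i if α_i > 1, else 0.
α_i > 1 for i ∈ {4}; NE contributions (0, 0, 0, 18), X = 18.
u_3 = (17 − 0) + 0.9·18 = 33.2.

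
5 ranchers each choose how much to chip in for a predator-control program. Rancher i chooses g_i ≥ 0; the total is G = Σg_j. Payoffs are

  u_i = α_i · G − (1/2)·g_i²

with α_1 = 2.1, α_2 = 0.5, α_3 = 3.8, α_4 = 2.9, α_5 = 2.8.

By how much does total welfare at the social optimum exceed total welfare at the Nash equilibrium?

Rancher i's FOC: ∂u_i/∂g_i = α_i − g_i = 0, so g_i* = α_i.
NE contributions = (2.1, 0.5, 3.8, 2.9, 2.8); G = 12.1.
W^NE = (Σα)·G − ½Σα_i² = 12.1² − ½·35.35 = 128.735.
Planner sets g_i = Σα_j = 12.1 for every i, so G^SO = 5·12.1 = 60.5.
W^SO = (Σα)·G^SO − ½·5·(Σα)² = (5/2)·12.1² = 366.025.
Deadweight loss = W^SO − W^NE = 237.29.

237.29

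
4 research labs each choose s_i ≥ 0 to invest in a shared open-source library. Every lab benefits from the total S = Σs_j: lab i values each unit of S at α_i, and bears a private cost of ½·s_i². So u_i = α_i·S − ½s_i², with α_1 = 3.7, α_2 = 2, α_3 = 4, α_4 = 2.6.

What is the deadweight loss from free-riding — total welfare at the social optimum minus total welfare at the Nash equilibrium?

171.515

Lab i's FOC: ∂u_i/∂s_i = α_i − s_i = 0, so s_i* = α_i.
NE contributions = (3.7, 2, 4, 2.6); S = 12.3.
W^NE = (Σα)·S − ½Σα_i² = 12.3² − ½·40.45 = 131.065.
Planner sets s_i = Σα_j = 12.3 for every i, so S^SO = 4·12.3 = 49.2.
W^SO = (Σα)·S^SO − ½·4·(Σα)² = (4/2)·12.3² = 302.58.
Deadweight loss = W^SO − W^NE = 171.515.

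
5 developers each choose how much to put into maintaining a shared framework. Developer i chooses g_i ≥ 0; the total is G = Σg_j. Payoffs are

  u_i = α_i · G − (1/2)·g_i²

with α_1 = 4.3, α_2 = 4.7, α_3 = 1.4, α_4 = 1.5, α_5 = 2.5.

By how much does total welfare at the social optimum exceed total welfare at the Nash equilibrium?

Developer i's FOC: ∂u_i/∂g_i = α_i − g_i = 0, so g_i* = α_i.
NE contributions = (4.3, 4.7, 1.4, 1.5, 2.5); G = 14.4.
W^NE = (Σα)·G − ½Σα_i² = 14.4² − ½·51.04 = 181.84.
Planner sets g_i = Σα_j = 14.4 for every i, so G^SO = 5·14.4 = 72.
W^SO = (Σα)·G^SO − ½·5·(Σα)² = (5/2)·14.4² = 518.4.
Deadweight loss = W^SO − W^NE = 336.56.

336.56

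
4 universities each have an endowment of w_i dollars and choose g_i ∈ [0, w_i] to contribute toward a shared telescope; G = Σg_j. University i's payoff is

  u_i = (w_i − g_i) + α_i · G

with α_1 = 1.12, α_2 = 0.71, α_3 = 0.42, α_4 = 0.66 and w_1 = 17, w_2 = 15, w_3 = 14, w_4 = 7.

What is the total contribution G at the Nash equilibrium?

17

∂u_i/∂g_i = α_i − 1, so university i contributes w_i if α_i > 1, else 0.
α_i > 1 for i ∈ {1}; NE contributions (17, 0, 0, 0), G = 17.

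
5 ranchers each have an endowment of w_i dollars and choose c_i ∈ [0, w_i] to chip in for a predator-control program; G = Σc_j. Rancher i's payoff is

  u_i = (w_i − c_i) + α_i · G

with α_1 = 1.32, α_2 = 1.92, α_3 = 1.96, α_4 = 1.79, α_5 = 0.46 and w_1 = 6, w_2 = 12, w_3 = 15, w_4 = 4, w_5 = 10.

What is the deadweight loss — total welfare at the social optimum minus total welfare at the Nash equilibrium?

∂u_i/∂c_i = α_i − 1, so rancher i contributes w_i if α_i > 1, else 0.
α_i > 1 for i ∈ {1, 2, 3, 4}; NE contributions (6, 12, 15, 4, 0), G = 37.
W^NE = Σw_i − G^NE + (Σα_i)·G^NE = 47 + 6.45·37 = 285.65.
Planner: ∂(Σu_j)/∂c_i = Σα_j − 1 = 6.45 > 0, so everyone contributes w_i; G^SO = 47, W^SO = 47 + 6.45·47 = 350.15.
Deadweight loss = 64.5.

64.5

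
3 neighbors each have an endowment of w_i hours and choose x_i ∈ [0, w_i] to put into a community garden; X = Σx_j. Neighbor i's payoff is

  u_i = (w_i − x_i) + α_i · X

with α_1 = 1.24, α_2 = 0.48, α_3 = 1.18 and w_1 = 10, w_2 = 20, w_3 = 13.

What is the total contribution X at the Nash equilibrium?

∂u_i/∂x_i = α_i − 1, so neighbor i contributes w_i if α_i > 1, else 0.
α_i > 1 for i ∈ {1, 3}; NE contributions (10, 0, 13), X = 23.

23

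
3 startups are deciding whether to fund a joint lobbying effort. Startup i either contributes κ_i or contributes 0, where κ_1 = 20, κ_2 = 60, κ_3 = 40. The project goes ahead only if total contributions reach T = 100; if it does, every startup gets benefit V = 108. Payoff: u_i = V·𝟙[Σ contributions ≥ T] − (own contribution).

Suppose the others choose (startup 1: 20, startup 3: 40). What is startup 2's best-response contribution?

Others' total = 60. Contributing 60 brings total to 120 ≥ 100: gain V − κ_2 = 48.
Best response: 60.

60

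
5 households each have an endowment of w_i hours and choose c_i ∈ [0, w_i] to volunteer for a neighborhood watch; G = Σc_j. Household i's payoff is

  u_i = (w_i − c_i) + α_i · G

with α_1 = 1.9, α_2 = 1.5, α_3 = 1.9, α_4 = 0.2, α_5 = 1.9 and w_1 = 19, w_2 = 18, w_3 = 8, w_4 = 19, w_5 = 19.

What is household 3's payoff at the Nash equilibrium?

∂u_i/∂c_i = α_i − 1, so household i contributes w_i if α_i > 1, else 0.
α_i > 1 for i ∈ {1, 2, 3, 5}; NE contributions (19, 18, 8, 0, 19), G = 64.
u_3 = (8 − 8) + 1.9·64 = 121.6.

121.6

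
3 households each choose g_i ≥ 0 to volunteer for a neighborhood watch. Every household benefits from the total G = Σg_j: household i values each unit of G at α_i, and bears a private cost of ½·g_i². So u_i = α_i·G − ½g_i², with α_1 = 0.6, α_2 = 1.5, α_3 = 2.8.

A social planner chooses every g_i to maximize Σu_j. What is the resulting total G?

Planner FOC: ∂(Σu_j)/∂g_i = (Σα_j) − g_i = 0, so g_i^SO = Σα_j = 4.9 for every i; G^SO = 14.7.

14.7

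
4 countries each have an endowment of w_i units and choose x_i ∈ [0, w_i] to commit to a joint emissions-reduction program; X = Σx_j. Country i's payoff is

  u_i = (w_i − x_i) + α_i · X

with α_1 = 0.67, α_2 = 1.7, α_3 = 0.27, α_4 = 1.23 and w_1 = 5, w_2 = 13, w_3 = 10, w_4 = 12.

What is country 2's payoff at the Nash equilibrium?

∂u_i/∂x_i = α_i − 1, so country i contributes w_i if α_i > 1, else 0.
α_i > 1 for i ∈ {2, 4}; NE contributions (0, 13, 0, 12), X = 25.
u_2 = (13 − 13) + 1.7·25 = 42.5.

42.5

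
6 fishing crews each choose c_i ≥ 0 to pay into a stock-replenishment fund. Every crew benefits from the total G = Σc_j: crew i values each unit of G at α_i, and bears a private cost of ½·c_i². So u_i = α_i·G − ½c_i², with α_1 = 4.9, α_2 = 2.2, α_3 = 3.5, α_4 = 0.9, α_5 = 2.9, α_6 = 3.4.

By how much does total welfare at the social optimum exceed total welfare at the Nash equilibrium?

Crew i's FOC: ∂u_i/∂c_i = α_i − c_i = 0, so c_i* = α_i.
NE contributions = (4.9, 2.2, 3.5, 0.9, 2.9, 3.4); G = 17.8.
W^NE = (Σα)·G − ½Σα_i² = 17.8² − ½·61.88 = 285.9.
Planner sets c_i = Σα_j = 17.8 for every i, so G^SO = 6·17.8 = 106.8.
W^SO = (Σα)·G^SO − ½·6·(Σα)² = (6/2)·17.8² = 950.52.
Deadweight loss = W^SO − W^NE = 664.62.

664.62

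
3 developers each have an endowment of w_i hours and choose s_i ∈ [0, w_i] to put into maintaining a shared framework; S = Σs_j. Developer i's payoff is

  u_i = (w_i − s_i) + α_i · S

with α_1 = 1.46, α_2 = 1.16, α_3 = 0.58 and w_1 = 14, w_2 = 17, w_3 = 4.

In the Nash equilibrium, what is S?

31

∂u_i/∂s_i = α_i − 1, so developer i contributes w_i if α_i > 1, else 0.
α_i > 1 for i ∈ {1, 2}; NE contributions (14, 17, 0), S = 31.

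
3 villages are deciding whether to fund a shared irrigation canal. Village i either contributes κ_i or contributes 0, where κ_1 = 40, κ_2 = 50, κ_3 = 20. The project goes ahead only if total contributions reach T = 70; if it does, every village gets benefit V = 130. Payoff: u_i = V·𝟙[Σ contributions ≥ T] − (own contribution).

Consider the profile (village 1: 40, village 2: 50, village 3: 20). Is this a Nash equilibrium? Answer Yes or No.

No

Total = 110 ≥ 70: provided.
Village 1 (pledges 40, payoff 90): dropping to 0 → total 70, payoff 130. Profitable deviation.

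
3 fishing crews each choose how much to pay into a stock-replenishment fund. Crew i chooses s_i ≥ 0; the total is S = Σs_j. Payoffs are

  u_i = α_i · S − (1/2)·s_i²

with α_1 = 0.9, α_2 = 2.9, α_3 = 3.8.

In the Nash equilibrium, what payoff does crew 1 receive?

Crew i's FOC: ∂u_i/∂s_i = α_i − s_i = 0, so s_i* = α_i.
NE contributions = (0.9, 2.9, 3.8); S = 7.6.
u_1 = α_1·S − ½·(s_1)² = 0.9·7.6 − ½·0.9² = 6.435.

6.435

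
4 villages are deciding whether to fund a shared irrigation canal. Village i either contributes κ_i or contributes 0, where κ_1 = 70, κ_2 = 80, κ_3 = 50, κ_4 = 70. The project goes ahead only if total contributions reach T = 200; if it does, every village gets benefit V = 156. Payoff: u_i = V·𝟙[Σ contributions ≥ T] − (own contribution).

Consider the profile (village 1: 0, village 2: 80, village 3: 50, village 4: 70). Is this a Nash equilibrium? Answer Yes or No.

Total = 200 ≥ 200: provided.
Village 1 (pledges 0, payoff 156): pledging 70 → total 270, payoff 86. No gain.
Village 2 (pledges 80, payoff 76): dropping to 0 → total 120, payoff 0. No gain.
Village 3 (pledges 50, payoff 106): dropping to 0 → total 150, payoff 0. No gain.
Village 4 (pledges 70, payoff 86): dropping to 0 → total 130, payoff 0. No gain.

Yes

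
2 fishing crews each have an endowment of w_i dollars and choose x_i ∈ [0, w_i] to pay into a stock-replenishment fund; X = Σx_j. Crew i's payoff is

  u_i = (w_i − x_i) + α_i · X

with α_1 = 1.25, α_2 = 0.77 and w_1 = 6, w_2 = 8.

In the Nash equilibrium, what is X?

6

∂u_i/∂x_i = α_i − 1, so crew i contributes w_i if α_i > 1, else 0.
α_i > 1 for i ∈ {1}; NE contributions (6, 0), X = 6.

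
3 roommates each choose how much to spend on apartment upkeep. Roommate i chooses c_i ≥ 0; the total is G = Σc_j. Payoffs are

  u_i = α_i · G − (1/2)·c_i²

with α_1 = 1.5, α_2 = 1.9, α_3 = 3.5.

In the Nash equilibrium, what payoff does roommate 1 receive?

Roommate i's FOC: ∂u_i/∂c_i = α_i − c_i = 0, so c_i* = α_i.
NE contributions = (1.5, 1.9, 3.5); G = 6.9.
u_1 = α_1·G − ½·(c_1)² = 1.5·6.9 − ½·1.5² = 9.225.

9.225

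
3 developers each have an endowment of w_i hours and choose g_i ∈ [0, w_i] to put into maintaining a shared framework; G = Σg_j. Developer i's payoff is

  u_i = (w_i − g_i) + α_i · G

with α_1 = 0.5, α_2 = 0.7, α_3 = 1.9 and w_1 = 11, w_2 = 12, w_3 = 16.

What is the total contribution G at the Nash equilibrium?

∂u_i/∂g_i = α_i − 1, so developer i contributes w_i if α_i > 1, else 0.
α_i > 1 for i ∈ {3}; NE contributions (0, 0, 16), G = 16.

16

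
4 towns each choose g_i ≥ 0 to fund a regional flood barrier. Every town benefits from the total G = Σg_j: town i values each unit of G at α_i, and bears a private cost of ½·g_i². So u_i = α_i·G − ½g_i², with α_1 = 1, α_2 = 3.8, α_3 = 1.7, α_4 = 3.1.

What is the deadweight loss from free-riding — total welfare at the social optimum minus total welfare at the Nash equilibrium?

106.13

Town i's FOC: ∂u_i/∂g_i = α_i − g_i = 0, so g_i* = α_i.
NE contributions = (1, 3.8, 1.7, 3.1); G = 9.6.
W^NE = (Σα)·G − ½Σα_i² = 9.6² − ½·27.94 = 78.19.
Planner sets g_i = Σα_j = 9.6 for every i, so G^SO = 4·9.6 = 38.4.
W^SO = (Σα)·G^SO − ½·4·(Σα)² = (4/2)·9.6² = 184.32.
Deadweight loss = W^SO − W^NE = 106.13.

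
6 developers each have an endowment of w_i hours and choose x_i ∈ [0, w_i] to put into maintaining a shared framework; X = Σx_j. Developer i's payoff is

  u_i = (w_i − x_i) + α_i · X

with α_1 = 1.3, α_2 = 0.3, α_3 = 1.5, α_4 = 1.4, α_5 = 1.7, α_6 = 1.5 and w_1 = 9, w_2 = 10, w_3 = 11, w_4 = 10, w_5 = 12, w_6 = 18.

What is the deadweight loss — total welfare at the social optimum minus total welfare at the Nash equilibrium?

67

∂u_i/∂x_i = α_i − 1, so developer i contributes w_i if α_i > 1, else 0.
α_i > 1 for i ∈ {1, 3, 4, 5, 6}; NE contributions (9, 0, 11, 10, 12, 18), X = 60.
W^NE = Σw_i − X^NE + (Σα_i)·X^NE = 70 + 6.7·60 = 472.
Planner: ∂(Σu_j)/∂x_i = Σα_j − 1 = 6.7 > 0, so everyone contributes w_i; X^SO = 70, W^SO = 70 + 6.7·70 = 539.
Deadweight loss = 67.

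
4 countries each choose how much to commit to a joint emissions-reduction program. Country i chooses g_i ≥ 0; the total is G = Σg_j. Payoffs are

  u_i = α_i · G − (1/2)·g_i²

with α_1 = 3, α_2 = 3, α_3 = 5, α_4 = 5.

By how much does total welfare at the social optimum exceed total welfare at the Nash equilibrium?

Country i's FOC: ∂u_i/∂g_i = α_i − g_i = 0, so g_i* = α_i.
NE contributions = (3, 3, 5, 5); G = 16.
W^NE = (Σα)·G − ½Σα_i² = 16² − ½·68 = 222.
Planner sets g_i = Σα_j = 16 for every i, so G^SO = 4·16 = 64.
W^SO = (Σα)·G^SO − ½·4·(Σα)² = (4/2)·16² = 512.
Deadweight loss = W^SO − W^NE = 290.

290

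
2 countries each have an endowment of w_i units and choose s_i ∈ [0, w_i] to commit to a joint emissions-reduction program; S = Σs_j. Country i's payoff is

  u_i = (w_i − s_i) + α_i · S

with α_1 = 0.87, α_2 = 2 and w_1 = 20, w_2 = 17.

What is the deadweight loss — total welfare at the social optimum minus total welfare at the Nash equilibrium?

37.4

∂u_i/∂s_i = α_i − 1, so country i contributes w_i if α_i > 1, else 0.
α_i > 1 for i ∈ {2}; NE contributions (0, 17), S = 17.
W^NE = Σw_i − S^NE + (Σα_i)·S^NE = 37 + 1.87·17 = 68.79.
Planner: ∂(Σu_j)/∂s_i = Σα_j − 1 = 1.87 > 0, so everyone contributes w_i; S^SO = 37, W^SO = 37 + 1.87·37 = 106.19.
Deadweight loss = 37.4.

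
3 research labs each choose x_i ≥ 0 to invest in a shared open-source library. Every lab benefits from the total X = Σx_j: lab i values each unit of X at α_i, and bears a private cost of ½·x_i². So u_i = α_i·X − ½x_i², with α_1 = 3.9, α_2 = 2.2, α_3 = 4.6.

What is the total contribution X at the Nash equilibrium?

Lab i's FOC: ∂u_i/∂x_i = α_i − x_i = 0, so x_i* = α_i.
NE contributions = (3.9, 2.2, 4.6); X = 10.7.

10.7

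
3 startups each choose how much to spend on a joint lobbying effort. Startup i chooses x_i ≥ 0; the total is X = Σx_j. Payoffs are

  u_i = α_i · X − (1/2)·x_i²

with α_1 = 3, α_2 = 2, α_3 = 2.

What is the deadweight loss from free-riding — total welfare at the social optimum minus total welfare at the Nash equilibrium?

Startup i's FOC: ∂u_i/∂x_i = α_i − x_i = 0, so x_i* = α_i.
NE contributions = (3, 2, 2); X = 7.
W^NE = (Σα)·X − ½Σα_i² = 7² − ½·17 = 40.5.
Planner sets x_i = Σα_j = 7 for every i, so X^SO = 3·7 = 21.
W^SO = (Σα)·X^SO − ½·3·(Σα)² = (3/2)·7² = 73.5.
Deadweight loss = W^SO − W^NE = 33.

33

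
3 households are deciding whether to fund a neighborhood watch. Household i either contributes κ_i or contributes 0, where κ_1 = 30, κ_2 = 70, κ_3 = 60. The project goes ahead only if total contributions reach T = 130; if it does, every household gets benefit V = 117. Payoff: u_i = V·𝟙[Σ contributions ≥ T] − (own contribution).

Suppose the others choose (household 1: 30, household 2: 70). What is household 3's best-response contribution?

Others' total = 100. Contributing 60 brings total to 160 ≥ 130: gain V − κ_3 = 57.
Best response: 60.

60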